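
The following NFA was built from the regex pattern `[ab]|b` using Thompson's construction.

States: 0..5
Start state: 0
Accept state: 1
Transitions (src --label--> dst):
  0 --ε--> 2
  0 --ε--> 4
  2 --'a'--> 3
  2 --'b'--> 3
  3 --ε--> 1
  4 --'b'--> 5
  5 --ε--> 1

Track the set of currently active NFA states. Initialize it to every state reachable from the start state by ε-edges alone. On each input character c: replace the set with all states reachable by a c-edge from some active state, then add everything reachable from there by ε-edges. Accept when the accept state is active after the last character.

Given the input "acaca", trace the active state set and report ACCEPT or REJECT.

S₀ = ε-closure({0}) = {0,2,4}
'a' @ 1: {1,3}  ✓accept
'c' @ 2: {}  — no active states
rest 'aca' ignored (set empty)
end set {} — state 1 not in

Answer: REJECT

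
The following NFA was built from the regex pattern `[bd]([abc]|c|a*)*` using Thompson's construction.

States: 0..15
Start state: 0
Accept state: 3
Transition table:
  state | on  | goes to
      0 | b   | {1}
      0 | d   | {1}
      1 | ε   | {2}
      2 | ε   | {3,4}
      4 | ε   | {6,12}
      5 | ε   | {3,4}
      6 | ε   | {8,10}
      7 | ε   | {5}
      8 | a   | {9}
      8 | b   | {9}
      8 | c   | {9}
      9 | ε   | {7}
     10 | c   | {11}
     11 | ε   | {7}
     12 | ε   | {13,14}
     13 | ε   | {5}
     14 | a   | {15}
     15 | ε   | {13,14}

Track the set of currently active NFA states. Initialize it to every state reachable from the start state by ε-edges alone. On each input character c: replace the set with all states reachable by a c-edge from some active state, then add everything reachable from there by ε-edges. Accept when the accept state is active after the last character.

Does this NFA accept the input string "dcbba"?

initial (ε-close {0}): {0}
'd' @ 1: {1,2,3,4,5,6,8,10,12,13,14}  [accepting]
'c' @ 2: {3,4,5,6,7,8,9,10,11,12,13,14}  [accepting]
'b' @ 3: {3,4,5,6,7,8,9,10,12,13,14}  [accepting]
'b' @ 4: {3,4,5,6,7,8,9,10,12,13,14}  [accepting]
'a' @ 5: {3,4,5,6,7,8,9,10,12,13,14,15}  [accepting]
final: {3,4,5,6,7,8,9,10,12,13,14,15}; accept 3 in set

Answer: ACCEPT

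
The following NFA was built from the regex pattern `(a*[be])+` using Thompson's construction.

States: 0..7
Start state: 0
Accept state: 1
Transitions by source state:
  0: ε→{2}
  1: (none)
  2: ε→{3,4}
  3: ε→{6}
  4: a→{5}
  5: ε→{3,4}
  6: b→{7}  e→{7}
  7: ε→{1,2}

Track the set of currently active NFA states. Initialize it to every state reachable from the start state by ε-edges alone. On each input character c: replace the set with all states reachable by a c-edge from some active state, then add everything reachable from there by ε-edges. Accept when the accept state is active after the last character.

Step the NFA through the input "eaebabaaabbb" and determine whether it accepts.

initial (ε-close {0}): {0,2,3,4,6}
'e' @ 1: {1,2,3,4,6,7}  [accepting]
'a' @ 2: {3,4,5,6}
'e' @ 3: {1,2,3,4,6,7}  [accepting]
'b' @ 4: {1,2,3,4,6,7}  [accepting]
'a' @ 5: {3,4,5,6}
'b' @ 6: {1,2,3,4,6,7}  [accepting]
'a' @ 7: {3,4,5,6}
'a' @ 8: {3,4,5,6}
'a' @ 9: {3,4,5,6}
'b' @ 10: {1,2,3,4,6,7}  [accepting]
'b' @ 11: {1,2,3,4,6,7}  [accepting]
'b' @ 12: {1,2,3,4,6,7}  [accepting]
end set {1,2,3,4,6,7} — state 1 in

Answer: ACCEPT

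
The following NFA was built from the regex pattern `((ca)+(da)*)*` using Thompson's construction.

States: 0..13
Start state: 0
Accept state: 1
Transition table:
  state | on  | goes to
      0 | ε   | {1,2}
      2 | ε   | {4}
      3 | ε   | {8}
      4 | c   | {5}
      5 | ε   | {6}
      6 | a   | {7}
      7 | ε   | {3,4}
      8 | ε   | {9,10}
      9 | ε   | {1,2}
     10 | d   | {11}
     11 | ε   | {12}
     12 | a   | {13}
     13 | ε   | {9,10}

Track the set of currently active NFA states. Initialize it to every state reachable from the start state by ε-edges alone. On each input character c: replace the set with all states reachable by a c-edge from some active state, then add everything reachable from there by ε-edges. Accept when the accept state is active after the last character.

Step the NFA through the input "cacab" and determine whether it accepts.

S₀ = ε-closure({0}) = {0,1,2,4}
'c' @ 1: {5,6}
'a' @ 2: {1,2,3,4,7,8,9,10}  ✓accept
'c' @ 3: {5,6}
'a' @ 4: {1,2,3,4,7,8,9,10}  ✓accept
'b' @ 5: {}  — state set empty
after full input: {}  (accept=1 not in)

Answer: REJECT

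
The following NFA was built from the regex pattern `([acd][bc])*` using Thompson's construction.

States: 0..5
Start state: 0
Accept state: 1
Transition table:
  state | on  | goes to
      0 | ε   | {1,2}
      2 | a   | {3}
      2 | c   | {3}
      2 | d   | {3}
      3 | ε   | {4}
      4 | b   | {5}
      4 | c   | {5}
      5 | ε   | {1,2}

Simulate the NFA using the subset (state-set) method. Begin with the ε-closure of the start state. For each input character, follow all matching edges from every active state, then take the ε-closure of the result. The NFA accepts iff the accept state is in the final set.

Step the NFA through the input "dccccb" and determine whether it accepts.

Answer: ACCEPT

Derivation:
initial (ε-close {0}): {0,1,2}
'd' @ 1: {3,4}
'c' @ 2: {1,2,5}  ✓accept
'c' @ 3: {3,4}
'c' @ 4: {1,2,5}  ✓accept
'c' @ 5: {3,4}
'b' @ 6: {1,2,5}  ✓accept
after full input: {1,2,5}  (accept=1 in)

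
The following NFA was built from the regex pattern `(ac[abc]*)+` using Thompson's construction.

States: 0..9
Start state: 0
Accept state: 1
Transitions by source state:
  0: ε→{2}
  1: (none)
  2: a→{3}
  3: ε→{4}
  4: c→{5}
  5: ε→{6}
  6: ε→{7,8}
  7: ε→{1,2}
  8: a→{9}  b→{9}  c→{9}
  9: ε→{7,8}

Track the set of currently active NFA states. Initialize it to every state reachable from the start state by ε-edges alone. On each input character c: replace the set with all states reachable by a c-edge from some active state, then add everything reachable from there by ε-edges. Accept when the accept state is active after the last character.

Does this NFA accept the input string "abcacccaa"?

start: ε-closure({0}) = {0,2}
'a' @ 1: {3,4}
'b' @ 2: {}  — state set empty
rest 'cacccaa' ignored (set empty)
after full input: {}  (accept=1 not in)

Answer: REJECT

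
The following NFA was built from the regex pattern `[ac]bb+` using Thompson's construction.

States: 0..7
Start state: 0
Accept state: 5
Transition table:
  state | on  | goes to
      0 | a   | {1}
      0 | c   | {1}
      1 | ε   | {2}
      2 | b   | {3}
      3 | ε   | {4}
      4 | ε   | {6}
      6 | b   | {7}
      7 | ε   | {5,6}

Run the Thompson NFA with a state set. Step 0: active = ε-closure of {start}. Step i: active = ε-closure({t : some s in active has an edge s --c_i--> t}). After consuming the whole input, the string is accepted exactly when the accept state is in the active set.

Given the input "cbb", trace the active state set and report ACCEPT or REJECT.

start: ε-closure({0}) = {0}
'c' @ 1: {1,2}
'b' @ 2: {3,4,6}
'b' @ 3: {5,6,7}  [accepting]
final: {5,6,7}; accept 5 in set

Answer: ACCEPT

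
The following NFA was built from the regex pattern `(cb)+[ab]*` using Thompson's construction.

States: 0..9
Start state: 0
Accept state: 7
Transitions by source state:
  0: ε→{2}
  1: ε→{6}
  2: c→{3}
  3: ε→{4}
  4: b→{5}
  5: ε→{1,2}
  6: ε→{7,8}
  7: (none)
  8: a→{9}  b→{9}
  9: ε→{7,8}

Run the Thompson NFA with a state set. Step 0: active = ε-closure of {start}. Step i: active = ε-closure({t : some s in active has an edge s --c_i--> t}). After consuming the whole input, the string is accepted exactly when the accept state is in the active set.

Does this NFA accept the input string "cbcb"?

initial (ε-close {0}): {0,2}
'c' @ 1: {3,4}
'b' @ 2: {1,2,5,6,7,8}  (accept∈set)
'c' @ 3: {3,4}
'b' @ 4: {1,2,5,6,7,8}  (accept∈set)
final: {1,2,5,6,7,8}; accept 7 in set

Answer: ACCEPT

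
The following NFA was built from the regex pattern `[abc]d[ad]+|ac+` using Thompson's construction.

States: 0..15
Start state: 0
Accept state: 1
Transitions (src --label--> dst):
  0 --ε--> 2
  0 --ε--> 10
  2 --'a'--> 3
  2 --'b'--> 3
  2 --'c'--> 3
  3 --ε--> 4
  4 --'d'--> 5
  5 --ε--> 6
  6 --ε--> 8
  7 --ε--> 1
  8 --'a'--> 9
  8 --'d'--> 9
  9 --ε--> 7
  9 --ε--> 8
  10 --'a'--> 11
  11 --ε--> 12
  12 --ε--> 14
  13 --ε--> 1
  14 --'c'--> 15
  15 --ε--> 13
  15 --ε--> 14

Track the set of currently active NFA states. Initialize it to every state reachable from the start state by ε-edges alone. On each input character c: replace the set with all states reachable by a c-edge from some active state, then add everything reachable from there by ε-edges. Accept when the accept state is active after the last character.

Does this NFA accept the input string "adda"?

Answer: ACCEPT

Derivation:
start: ε-closure({0}) = {0,2,10}
'a' @ 1: {3,4,11,12,14}
'd' @ 2: {5,6,8}
'd' @ 3: {1,7,8,9}  ✓accept
'a' @ 4: {1,7,8,9}  ✓accept
final: {1,7,8,9}; accept 1 in set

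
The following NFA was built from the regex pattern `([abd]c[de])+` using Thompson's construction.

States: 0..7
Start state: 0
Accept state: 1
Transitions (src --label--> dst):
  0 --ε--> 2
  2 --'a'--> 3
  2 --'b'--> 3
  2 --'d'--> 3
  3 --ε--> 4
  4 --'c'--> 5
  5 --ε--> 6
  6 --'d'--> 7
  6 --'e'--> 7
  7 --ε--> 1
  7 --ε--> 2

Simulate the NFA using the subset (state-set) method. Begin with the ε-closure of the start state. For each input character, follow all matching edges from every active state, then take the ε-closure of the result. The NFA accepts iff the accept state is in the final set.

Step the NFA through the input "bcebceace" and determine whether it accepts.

Answer: ACCEPT

Steps:
start: ε-closure({0}) = {0,2}
'b' @ 1: {3,4}
'c' @ 2: {5,6}
'e' @ 3: {1,2,7}  [accepting]
'b' @ 4: {3,4}
'c' @ 5: {5,6}
'e' @ 6: {1,2,7}  [accepting]
'a' @ 7: {3,4}
'c' @ 8: {5,6}
'e' @ 9: {1,2,7}  [accepting]
after full input: {1,2,7}  (accept=1 in)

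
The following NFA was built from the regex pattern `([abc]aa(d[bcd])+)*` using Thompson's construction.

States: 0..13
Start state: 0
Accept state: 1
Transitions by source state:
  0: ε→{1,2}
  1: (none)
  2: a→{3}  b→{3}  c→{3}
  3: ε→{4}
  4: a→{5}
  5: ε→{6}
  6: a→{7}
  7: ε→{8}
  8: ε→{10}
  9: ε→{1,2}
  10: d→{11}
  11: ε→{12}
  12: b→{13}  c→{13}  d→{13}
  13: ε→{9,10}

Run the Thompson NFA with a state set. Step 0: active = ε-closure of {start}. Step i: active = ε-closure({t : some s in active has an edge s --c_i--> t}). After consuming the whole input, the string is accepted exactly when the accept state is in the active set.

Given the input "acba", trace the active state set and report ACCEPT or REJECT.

Answer: REJECT

Derivation:
start: ε-closure({0}) = {0,1,2}
'a' @ 1: {3,4}
'c' @ 2: {}  — state set empty
rest 'ba' ignored (set empty)
final: {}; accept 1 not in set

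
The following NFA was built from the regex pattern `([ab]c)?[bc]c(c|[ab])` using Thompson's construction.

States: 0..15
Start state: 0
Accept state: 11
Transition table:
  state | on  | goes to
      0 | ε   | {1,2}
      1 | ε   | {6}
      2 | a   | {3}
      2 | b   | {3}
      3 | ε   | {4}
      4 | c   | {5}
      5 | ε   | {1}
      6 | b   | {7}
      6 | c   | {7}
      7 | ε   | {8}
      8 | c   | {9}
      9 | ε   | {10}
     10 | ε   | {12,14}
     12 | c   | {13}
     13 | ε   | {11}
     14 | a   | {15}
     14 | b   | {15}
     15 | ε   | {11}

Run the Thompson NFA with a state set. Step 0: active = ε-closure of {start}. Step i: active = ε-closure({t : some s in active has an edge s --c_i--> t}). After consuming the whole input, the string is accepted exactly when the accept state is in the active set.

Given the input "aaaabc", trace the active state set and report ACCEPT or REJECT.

Answer: REJECT

Trace:
initial (ε-close {0}): {0,1,2,6}
'a' @ 1: {3,4}
'a' @ 2: {}  — state set empty
rest 'aabc' ignored (set empty)
final: {}; accept 11 not in set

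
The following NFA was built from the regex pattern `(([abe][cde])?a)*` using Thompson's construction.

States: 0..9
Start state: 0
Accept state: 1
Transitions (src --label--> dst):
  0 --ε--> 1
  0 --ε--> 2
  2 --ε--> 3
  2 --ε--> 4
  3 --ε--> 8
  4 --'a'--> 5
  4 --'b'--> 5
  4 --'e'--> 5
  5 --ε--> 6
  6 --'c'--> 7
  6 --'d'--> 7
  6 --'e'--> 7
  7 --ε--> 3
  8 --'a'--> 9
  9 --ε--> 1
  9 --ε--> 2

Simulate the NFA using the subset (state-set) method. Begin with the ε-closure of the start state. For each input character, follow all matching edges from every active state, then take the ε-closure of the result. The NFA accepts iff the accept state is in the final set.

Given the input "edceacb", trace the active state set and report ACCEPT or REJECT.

Answer: REJECT

Trace:
S₀ = ε-closure({0}) = {0,1,2,3,4,8}
'e' @ 1: {5,6}
'd' @ 2: {3,7,8}
'c' @ 3: {}  — no active states
rest 'eacb' ignored (set empty)
after full input: {}  (accept=1 not in)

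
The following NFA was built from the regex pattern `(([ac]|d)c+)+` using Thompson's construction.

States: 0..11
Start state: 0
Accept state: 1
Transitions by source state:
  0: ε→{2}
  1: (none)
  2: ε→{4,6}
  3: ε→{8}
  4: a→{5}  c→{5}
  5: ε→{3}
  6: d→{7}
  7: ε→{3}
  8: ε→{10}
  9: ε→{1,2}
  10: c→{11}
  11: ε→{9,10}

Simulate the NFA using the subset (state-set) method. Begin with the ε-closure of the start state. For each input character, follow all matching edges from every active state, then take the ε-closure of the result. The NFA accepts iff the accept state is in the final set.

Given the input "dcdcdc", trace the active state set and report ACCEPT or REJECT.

Answer: ACCEPT

Derivation:
initial (ε-close {0}): {0,2,4,6}
'd' @ 1: {3,7,8,10}
'c' @ 2: {1,2,4,6,9,10,11}  (accept∈set)
'd' @ 3: {3,7,8,10}
'c' @ 4: {1,2,4,6,9,10,11}  (accept∈set)
'd' @ 5: {3,7,8,10}
'c' @ 6: {1,2,4,6,9,10,11}  (accept∈set)
final: {1,2,4,6,9,10,11}; accept 1 in set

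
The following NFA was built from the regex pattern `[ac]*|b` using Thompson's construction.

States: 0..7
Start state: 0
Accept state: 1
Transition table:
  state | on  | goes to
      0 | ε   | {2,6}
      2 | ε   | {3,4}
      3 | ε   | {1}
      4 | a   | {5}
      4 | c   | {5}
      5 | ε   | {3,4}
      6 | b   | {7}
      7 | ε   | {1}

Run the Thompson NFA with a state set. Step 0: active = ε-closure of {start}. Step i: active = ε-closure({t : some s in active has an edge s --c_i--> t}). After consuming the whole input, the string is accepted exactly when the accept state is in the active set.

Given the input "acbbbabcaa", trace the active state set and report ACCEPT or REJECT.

Answer: REJECT

Derivation:
start: ε-closure({0}) = {0,1,2,3,4,6}
'a' @ 1: {1,3,4,5}  ✓accept
'c' @ 2: {1,3,4,5}  ✓accept
'b' @ 3: {}  — no active states
rest 'bbabcaa' ignored (set empty)
after full input: {}  (accept=1 not in)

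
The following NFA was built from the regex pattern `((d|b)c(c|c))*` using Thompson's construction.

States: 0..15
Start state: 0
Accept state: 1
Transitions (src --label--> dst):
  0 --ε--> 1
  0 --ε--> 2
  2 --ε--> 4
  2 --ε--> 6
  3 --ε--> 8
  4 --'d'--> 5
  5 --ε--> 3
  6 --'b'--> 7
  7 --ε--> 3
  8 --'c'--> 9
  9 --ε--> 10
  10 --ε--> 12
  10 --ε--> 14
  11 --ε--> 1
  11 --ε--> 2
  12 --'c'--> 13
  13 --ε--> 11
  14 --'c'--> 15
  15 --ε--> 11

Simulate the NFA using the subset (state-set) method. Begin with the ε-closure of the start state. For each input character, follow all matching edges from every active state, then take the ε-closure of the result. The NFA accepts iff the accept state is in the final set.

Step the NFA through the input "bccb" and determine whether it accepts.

Answer: REJECT

Steps:
S₀ = ε-closure({0}) = {0,1,2,4,6}
'b' @ 1: {3,7,8}
'c' @ 2: {9,10,12,14}
'c' @ 3: {1,2,4,6,11,13,15}  [accepting]
'b' @ 4: {3,7,8}
final: {3,7,8}; accept 1 not in set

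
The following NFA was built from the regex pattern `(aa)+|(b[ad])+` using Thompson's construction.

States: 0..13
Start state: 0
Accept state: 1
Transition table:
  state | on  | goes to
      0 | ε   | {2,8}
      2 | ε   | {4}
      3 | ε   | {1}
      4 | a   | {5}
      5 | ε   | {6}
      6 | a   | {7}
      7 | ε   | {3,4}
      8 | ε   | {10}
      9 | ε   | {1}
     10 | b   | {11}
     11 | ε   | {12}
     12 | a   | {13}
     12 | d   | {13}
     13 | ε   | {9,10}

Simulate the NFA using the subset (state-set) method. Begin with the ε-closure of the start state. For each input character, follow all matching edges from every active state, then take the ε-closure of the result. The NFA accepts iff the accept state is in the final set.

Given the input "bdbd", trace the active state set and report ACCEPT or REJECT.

initial (ε-close {0}): {0,2,4,8,10}
'b' @ 1: {11,12}
'd' @ 2: {1,9,10,13}  [accepting]
'b' @ 3: {11,12}
'd' @ 4: {1,9,10,13}  [accepting]
after full input: {1,9,10,13}  (accept=1 in)

Answer: ACCEPT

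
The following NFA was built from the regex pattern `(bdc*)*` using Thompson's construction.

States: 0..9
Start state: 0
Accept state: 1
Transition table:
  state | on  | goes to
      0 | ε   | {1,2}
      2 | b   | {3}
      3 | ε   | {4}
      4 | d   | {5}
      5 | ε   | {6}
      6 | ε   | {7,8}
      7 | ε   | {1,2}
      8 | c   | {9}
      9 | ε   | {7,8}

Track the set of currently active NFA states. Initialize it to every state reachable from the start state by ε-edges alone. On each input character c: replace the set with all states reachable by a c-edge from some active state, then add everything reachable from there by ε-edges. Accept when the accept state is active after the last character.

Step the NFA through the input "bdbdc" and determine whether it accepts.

Answer: ACCEPT

Steps:
S₀ = ε-closure({0}) = {0,1,2}
'b' @ 1: {3,4}
'd' @ 2: {1,2,5,6,7,8}  (accept∈set)
'b' @ 3: {3,4}
'd' @ 4: {1,2,5,6,7,8}  (accept∈set)
'c' @ 5: {1,2,7,8,9}  (accept∈set)
after full input: {1,2,7,8,9}  (accept=1 in)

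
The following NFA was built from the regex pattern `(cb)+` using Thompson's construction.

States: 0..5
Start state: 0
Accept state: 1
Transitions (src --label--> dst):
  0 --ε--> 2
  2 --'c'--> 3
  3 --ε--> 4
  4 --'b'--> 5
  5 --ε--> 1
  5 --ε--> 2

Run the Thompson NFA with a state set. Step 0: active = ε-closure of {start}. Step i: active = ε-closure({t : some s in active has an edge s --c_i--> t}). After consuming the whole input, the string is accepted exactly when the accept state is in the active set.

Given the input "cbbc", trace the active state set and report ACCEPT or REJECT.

Answer: REJECT

Derivation:
S₀ = ε-closure({0}) = {0,2}
'c' @ 1: {3,4}
'b' @ 2: {1,2,5}  (accept∈set)
'b' @ 3: {}  — no active states
rest 'c' ignored (set empty)
end set {} — state 1 not in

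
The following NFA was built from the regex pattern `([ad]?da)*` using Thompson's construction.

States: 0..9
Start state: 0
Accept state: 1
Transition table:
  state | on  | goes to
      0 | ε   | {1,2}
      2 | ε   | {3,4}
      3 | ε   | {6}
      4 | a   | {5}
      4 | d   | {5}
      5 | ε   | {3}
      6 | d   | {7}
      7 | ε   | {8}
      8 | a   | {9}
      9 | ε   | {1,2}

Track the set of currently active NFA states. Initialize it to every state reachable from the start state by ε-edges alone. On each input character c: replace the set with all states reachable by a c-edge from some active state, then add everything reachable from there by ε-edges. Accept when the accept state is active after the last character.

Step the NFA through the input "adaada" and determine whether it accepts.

Answer: ACCEPT

Derivation:
start: ε-closure({0}) = {0,1,2,3,4,6}
'a' @ 1: {3,5,6}
'd' @ 2: {7,8}
'a' @ 3: {1,2,3,4,6,9}  ✓accept
'a' @ 4: {3,5,6}
'd' @ 5: {7,8}
'a' @ 6: {1,2,3,4,6,9}  ✓accept
after full input: {1,2,3,4,6,9}  (accept=1 in)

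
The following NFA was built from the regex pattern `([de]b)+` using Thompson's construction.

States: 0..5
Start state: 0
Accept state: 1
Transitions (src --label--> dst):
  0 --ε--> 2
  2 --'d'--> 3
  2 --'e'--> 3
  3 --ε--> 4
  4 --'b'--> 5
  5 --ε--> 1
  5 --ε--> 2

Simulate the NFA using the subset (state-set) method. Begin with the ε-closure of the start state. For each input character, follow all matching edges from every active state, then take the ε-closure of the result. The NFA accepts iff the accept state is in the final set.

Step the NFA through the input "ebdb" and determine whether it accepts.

initial (ε-close {0}): {0,2}
'e' @ 1: {3,4}
'b' @ 2: {1,2,5}  [accepting]
'd' @ 3: {3,4}
'b' @ 4: {1,2,5}  [accepting]
end set {1,2,5} — state 1 in

Answer: ACCEPT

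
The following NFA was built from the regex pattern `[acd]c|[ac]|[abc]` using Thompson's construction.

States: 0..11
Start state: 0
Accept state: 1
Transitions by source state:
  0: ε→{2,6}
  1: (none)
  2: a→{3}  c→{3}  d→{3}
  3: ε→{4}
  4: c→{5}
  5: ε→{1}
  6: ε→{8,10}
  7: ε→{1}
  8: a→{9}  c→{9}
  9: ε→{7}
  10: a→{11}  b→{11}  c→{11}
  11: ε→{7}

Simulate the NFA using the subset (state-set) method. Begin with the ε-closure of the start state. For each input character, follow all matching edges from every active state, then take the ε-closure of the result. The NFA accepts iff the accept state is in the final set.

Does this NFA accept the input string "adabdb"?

Answer: REJECT

Trace:
start: ε-closure({0}) = {0,2,6,8,10}
'a' @ 1: {1,3,4,7,9,11}  (accept∈set)
'd' @ 2: {}  — state set empty
rest 'abdb' ignored (set empty)
after full input: {}  (accept=1 not in)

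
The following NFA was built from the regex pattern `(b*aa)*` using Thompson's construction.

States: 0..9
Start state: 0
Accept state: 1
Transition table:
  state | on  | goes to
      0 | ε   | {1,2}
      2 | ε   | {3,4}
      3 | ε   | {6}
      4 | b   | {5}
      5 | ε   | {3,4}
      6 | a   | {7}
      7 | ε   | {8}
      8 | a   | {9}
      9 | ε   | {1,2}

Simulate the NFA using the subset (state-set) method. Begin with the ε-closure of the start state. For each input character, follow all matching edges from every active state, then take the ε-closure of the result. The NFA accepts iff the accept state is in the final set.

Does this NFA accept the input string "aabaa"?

S₀ = ε-closure({0}) = {0,1,2,3,4,6}
'a' @ 1: {7,8}
'a' @ 2: {1,2,3,4,6,9}  ✓accept
'b' @ 3: {3,4,5,6}
'a' @ 4: {7,8}
'a' @ 5: {1,2,3,4,6,9}  ✓accept
after full input: {1,2,3,4,6,9}  (accept=1 in)

Answer: ACCEPT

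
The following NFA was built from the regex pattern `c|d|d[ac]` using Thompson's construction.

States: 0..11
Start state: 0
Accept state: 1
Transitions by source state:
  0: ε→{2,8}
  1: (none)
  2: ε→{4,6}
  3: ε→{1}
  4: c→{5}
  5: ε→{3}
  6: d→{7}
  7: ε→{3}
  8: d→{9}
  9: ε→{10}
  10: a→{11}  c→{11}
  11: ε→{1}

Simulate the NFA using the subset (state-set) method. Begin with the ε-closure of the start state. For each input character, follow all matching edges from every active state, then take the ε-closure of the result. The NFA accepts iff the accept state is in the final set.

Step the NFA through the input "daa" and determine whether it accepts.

Answer: REJECT

Derivation:
initial (ε-close {0}): {0,2,4,6,8}
'd' @ 1: {1,3,7,9,10}  ✓accept
'a' @ 2: {1,11}  ✓accept
'a' @ 3: {}  — dead — no transitions
end set {} — state 1 not in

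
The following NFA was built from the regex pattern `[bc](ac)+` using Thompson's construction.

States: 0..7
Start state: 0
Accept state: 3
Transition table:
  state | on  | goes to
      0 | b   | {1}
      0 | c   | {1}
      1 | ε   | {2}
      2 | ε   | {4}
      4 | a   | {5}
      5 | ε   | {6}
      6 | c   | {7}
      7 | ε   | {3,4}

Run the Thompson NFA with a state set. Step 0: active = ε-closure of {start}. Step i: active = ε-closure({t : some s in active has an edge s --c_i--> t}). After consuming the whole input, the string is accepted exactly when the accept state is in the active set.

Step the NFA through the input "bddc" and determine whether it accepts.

S₀ = ε-closure({0}) = {0}
'b' @ 1: {1,2,4}
'd' @ 2: {}  — dead — no transitions
rest 'dc' ignored (set empty)
after full input: {}  (accept=3 not in)

Answer: REJECT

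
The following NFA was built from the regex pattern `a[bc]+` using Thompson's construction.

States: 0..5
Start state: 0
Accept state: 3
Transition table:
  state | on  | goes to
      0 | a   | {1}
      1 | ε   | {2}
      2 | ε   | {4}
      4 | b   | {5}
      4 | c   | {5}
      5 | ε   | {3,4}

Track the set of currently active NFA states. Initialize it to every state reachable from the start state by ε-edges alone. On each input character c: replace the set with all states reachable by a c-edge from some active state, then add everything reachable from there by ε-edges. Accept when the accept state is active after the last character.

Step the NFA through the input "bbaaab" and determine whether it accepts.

initial (ε-close {0}): {0}
'b' @ 1: {}  — state set empty
rest 'baaab' ignored (set empty)
end set {} — state 3 not in

Answer: REJECT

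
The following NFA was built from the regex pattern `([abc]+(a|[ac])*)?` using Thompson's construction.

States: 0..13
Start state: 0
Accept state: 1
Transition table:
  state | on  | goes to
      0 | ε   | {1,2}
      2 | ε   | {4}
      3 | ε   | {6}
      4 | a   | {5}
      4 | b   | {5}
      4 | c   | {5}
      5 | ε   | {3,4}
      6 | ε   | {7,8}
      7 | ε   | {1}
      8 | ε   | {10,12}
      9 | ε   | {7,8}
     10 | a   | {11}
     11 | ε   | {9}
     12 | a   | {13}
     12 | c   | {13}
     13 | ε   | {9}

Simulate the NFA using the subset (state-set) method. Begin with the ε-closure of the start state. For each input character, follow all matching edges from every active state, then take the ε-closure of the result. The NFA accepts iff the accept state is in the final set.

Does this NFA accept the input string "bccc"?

Answer: ACCEPT

Derivation:
S₀ = ε-closure({0}) = {0,1,2,4}
'b' @ 1: {1,3,4,5,6,7,8,10,12}  (accept∈set)
'c' @ 2: {1,3,4,5,6,7,8,9,10,12,13}  (accept∈set)
'c' @ 3: {1,3,4,5,6,7,8,9,10,12,13}  (accept∈set)
'c' @ 4: {1,3,4,5,6,7,8,9,10,12,13}  (accept∈set)
after full input: {1,3,4,5,6,7,8,9,10,12,13}  (accept=1 in)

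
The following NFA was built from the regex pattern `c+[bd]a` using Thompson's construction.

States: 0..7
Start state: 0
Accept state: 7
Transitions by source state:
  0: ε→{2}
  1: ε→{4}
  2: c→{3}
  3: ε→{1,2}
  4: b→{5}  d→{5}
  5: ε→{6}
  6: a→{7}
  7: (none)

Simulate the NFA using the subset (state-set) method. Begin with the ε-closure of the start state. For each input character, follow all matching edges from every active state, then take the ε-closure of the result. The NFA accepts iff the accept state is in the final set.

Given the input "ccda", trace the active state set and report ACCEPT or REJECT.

Answer: ACCEPT

Trace:
start: ε-closure({0}) = {0,2}
'c' @ 1: {1,2,3,4}
'c' @ 2: {1,2,3,4}
'd' @ 3: {5,6}
'a' @ 4: {7}  (accept∈set)
end set {7} — state 7 in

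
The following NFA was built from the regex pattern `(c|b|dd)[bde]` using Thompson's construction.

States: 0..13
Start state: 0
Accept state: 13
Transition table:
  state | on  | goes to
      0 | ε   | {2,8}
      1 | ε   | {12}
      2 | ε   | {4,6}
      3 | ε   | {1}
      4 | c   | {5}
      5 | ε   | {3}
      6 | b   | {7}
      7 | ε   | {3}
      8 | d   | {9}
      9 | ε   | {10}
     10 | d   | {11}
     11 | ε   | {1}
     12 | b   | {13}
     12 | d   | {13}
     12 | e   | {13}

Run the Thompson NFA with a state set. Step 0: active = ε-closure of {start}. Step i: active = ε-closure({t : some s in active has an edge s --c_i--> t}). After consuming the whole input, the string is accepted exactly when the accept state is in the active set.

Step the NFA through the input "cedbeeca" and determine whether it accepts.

Answer: REJECT

Trace:
S₀ = ε-closure({0}) = {0,2,4,6,8}
'c' @ 1: {1,3,5,12}
'e' @ 2: {13}  (accept∈set)
'd' @ 3: {}  — state set empty
rest 'beeca' ignored (set empty)
final: {}; accept 13 not in set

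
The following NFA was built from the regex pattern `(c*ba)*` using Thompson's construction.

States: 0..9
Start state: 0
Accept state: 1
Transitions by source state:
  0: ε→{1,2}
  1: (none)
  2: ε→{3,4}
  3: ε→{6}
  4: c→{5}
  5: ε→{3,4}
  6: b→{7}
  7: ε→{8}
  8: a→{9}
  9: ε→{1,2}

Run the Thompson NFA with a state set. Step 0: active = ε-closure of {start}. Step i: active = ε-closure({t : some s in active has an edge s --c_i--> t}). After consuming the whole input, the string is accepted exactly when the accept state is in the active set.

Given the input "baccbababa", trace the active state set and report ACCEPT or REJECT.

Answer: ACCEPT

Derivation:
S₀ = ε-closure({0}) = {0,1,2,3,4,6}
'b' @ 1: {7,8}
'a' @ 2: {1,2,3,4,6,9}  [accepting]
'c' @ 3: {3,4,5,6}
'c' @ 4: {3,4,5,6}
'b' @ 5: {7,8}
'a' @ 6: {1,2,3,4,6,9}  [accepting]
'b' @ 7: {7,8}
'a' @ 8: {1,2,3,4,6,9}  [accepting]
'b' @ 9: {7,8}
'a' @ 10: {1,2,3,4,6,9}  [accepting]
after full input: {1,2,3,4,6,9}  (accept=1 in)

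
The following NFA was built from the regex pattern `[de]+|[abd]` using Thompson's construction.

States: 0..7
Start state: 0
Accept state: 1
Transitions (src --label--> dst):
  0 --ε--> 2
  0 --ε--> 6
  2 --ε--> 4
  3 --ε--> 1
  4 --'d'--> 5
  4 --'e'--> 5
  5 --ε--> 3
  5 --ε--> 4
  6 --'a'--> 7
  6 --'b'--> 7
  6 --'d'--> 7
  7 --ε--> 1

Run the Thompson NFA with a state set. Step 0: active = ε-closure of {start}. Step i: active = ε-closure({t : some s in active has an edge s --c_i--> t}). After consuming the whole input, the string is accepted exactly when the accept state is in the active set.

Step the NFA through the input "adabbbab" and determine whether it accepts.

Answer: REJECT

Steps:
start: ε-closure({0}) = {0,2,4,6}
'a' @ 1: {1,7}  (accept∈set)
'd' @ 2: {}  — no active states
rest 'abbbab' ignored (set empty)
end set {} — state 1 not in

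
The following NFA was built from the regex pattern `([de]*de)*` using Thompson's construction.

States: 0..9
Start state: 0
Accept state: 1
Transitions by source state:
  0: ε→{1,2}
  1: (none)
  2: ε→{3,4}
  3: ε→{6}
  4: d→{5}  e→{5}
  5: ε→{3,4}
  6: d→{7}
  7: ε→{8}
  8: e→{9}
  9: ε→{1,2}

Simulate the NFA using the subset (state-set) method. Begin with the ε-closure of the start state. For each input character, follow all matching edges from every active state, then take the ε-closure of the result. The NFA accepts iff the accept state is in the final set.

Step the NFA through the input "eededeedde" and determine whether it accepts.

S₀ = ε-closure({0}) = {0,1,2,3,4,6}
'e' @ 1: {3,4,5,6}
'e' @ 2: {3,4,5,6}
'd' @ 3: {3,4,5,6,7,8}
'e' @ 4: {1,2,3,4,5,6,9}  [accepting]
'd' @ 5: {3,4,5,6,7,8}
'e' @ 6: {1,2,3,4,5,6,9}  [accepting]
'e' @ 7: {3,4,5,6}
'd' @ 8: {3,4,5,6,7,8}
'd' @ 9: {3,4,5,6,7,8}
'e' @ 10: {1,2,3,4,5,6,9}  [accepting]
after full input: {1,2,3,4,5,6,9}  (accept=1 in)

Answer: ACCEPT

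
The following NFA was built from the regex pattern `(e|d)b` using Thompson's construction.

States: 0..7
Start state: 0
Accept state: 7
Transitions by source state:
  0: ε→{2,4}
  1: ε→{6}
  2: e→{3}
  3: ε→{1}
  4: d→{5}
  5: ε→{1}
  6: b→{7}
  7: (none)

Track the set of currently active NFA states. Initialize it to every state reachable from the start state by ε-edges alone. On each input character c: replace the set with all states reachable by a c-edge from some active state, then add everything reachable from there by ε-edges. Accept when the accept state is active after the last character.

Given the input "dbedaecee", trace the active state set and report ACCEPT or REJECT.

Answer: REJECT

Trace:
S₀ = ε-closure({0}) = {0,2,4}
'd' @ 1: {1,5,6}
'b' @ 2: {7}  ✓accept
'e' @ 3: {}  — no active states
rest 'daecee' ignored (set empty)
after full input: {}  (accept=7 not in)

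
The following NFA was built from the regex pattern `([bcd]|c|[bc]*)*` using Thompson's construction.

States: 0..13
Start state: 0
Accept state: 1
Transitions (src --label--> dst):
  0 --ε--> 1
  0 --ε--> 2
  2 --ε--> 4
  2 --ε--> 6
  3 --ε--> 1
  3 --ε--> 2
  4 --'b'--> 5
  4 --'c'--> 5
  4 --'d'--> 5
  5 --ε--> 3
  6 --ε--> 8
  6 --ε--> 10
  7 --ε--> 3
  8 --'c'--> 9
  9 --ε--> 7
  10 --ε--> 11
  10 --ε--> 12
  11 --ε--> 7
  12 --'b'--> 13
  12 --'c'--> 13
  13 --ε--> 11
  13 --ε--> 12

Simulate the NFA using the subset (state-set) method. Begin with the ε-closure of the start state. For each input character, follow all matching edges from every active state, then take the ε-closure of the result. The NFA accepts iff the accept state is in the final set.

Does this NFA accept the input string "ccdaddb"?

start: ε-closure({0}) = {0,1,2,3,4,6,7,8,10,11,12}
'c' @ 1: {1,2,3,4,5,6,7,8,9,10,11,12,13}  [accepting]
'c' @ 2: {1,2,3,4,5,6,7,8,9,10,11,12,13}  [accepting]
'd' @ 3: {1,2,3,4,5,6,7,8,10,11,12}  [accepting]
'a' @ 4: {}  — state set empty
rest 'ddb' ignored (set empty)
final: {}; accept 1 not in set

Answer: REJECT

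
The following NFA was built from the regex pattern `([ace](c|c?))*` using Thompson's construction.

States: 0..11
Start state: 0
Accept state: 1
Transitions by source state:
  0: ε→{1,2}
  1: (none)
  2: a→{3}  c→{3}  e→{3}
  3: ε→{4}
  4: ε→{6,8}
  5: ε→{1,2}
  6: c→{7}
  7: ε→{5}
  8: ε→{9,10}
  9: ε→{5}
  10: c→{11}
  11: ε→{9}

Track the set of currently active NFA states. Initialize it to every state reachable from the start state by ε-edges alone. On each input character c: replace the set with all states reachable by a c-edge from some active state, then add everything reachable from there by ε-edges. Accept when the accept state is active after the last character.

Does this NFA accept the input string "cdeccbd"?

S₀ = ε-closure({0}) = {0,1,2}
'c' @ 1: {1,2,3,4,5,6,8,9,10}  ✓accept
'd' @ 2: {}  — no active states
rest 'eccbd' ignored (set empty)
after full input: {}  (accept=1 not in)

Answer: REJECT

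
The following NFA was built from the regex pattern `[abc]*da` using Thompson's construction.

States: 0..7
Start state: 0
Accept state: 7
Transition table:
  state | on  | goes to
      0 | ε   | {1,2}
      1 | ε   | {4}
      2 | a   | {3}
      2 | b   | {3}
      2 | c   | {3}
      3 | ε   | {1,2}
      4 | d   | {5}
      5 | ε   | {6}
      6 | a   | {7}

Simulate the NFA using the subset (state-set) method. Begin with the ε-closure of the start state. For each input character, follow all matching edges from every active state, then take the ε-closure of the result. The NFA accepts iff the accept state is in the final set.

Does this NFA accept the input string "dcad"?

S₀ = ε-closure({0}) = {0,1,2,4}
'd' @ 1: {5,6}
'c' @ 2: {}  — no active states
rest 'ad' ignored (set empty)
end set {} — state 7 not in

Answer: REJECT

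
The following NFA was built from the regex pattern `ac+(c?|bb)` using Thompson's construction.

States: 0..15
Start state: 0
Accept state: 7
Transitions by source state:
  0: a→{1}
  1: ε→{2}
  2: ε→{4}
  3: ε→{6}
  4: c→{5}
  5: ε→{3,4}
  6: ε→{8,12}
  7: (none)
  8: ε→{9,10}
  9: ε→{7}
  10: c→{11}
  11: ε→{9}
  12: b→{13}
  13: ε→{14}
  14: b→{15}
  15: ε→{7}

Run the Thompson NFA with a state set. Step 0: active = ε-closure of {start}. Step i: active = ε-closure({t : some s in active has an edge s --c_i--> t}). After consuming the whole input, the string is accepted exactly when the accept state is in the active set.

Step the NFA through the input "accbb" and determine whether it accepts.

S₀ = ε-closure({0}) = {0}
'a' @ 1: {1,2,4}
'c' @ 2: {3,4,5,6,7,8,9,10,12}  [accepting]
'c' @ 3: {3,4,5,6,7,8,9,10,11,12}  [accepting]
'b' @ 4: {13,14}
'b' @ 5: {7,15}  [accepting]
after full input: {7,15}  (accept=7 in)

Answer: ACCEPT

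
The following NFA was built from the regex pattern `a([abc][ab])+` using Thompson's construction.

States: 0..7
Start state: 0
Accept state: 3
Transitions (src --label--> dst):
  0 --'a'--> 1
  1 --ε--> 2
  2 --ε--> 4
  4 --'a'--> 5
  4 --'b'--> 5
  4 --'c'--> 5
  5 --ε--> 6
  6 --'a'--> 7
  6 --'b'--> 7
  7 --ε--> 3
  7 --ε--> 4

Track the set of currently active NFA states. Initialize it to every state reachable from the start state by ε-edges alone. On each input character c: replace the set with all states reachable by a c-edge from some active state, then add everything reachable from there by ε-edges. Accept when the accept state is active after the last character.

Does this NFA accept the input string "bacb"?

Answer: REJECT

Derivation:
S₀ = ε-closure({0}) = {0}
'b' @ 1: {}  — dead — no transitions
rest 'acb' ignored (set empty)
final: {}; accept 3 not in set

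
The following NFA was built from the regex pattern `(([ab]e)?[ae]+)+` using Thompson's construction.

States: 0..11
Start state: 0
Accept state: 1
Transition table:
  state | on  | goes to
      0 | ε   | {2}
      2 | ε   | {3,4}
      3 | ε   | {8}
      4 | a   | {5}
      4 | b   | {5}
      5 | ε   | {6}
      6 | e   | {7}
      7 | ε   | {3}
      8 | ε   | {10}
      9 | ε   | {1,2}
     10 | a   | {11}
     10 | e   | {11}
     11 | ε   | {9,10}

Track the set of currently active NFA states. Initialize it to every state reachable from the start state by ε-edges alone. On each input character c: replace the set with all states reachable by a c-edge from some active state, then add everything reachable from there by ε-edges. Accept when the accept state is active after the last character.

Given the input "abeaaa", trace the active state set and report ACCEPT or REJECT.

initial (ε-close {0}): {0,2,3,4,8,10}
'a' @ 1: {1,2,3,4,5,6,8,9,10,11}  [accepting]
'b' @ 2: {5,6}
'e' @ 3: {3,7,8,10}
'a' @ 4: {1,2,3,4,8,9,10,11}  [accepting]
'a' @ 5: {1,2,3,4,5,6,8,9,10,11}  [accepting]
'a' @ 6: {1,2,3,4,5,6,8,9,10,11}  [accepting]
after full input: {1,2,3,4,5,6,8,9,10,11}  (accept=1 in)

Answer: ACCEPT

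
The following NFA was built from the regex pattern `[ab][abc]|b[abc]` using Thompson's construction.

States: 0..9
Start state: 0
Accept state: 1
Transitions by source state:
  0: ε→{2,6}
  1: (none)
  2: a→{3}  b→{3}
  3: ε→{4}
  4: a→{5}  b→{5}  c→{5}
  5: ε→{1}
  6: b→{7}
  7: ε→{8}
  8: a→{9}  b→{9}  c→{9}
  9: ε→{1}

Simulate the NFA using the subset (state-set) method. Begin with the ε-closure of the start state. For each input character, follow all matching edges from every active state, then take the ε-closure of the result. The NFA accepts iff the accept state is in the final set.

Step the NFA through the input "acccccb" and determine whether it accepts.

Answer: REJECT

Steps:
initial (ε-close {0}): {0,2,6}
'a' @ 1: {3,4}
'c' @ 2: {1,5}  (accept∈set)
'c' @ 3: {}  — dead — no transitions
rest 'cccb' ignored (set empty)
after full input: {}  (accept=1 not in)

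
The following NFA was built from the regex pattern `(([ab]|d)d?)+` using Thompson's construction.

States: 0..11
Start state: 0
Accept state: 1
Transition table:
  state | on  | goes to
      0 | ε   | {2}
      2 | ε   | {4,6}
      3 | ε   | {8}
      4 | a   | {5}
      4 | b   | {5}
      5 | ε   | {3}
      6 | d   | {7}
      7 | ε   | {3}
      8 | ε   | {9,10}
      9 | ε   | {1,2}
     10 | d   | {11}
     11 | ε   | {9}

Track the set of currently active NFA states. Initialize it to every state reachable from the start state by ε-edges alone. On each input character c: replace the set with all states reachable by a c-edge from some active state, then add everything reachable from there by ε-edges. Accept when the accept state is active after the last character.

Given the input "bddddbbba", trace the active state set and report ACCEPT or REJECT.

Answer: ACCEPT

Trace:
start: ε-closure({0}) = {0,2,4,6}
'b' @ 1: {1,2,3,4,5,6,8,9,10}  (accept∈set)
'd' @ 2: {1,2,3,4,6,7,8,9,10,11}  (accept∈set)
'd' @ 3: {1,2,3,4,6,7,8,9,10,11}  (accept∈set)
'd' @ 4: {1,2,3,4,6,7,8,9,10,11}  (accept∈set)
'd' @ 5: {1,2,3,4,6,7,8,9,10,11}  (accept∈set)
'b' @ 6: {1,2,3,4,5,6,8,9,10}  (accept∈set)
'b' @ 7: {1,2,3,4,5,6,8,9,10}  (accept∈set)
'b' @ 8: {1,2,3,4,5,6,8,9,10}  (accept∈set)
'a' @ 9: {1,2,3,4,5,6,8,9,10}  (accept∈set)
final: {1,2,3,4,5,6,8,9,10}; accept 1 in set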